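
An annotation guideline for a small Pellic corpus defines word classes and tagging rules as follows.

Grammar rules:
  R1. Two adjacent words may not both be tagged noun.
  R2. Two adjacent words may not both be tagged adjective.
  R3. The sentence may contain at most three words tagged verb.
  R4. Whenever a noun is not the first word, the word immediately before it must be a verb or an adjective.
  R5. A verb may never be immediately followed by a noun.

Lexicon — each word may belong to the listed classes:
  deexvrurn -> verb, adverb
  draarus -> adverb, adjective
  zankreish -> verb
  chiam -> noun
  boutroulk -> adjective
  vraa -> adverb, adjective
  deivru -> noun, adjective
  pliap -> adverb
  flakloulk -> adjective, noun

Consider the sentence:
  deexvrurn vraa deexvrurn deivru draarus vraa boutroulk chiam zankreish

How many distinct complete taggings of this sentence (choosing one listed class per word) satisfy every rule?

8

Candidates per position — 1:deexvrurn {verb,adverb}; 2:vraa {adverb,adjective}; 3:deexvrurn {verb,adverb}; 4:deivru {noun,adjective}; 5:draarus {adverb,adjective}; 6:vraa {adverb,adjective}; 7:boutroulk {adjective}; 8:chiam {noun}; 9:zankreish {verb}.
There are 64 candidate sequences in total.
Checking each against the rules leaves 8 sequences.
Count = 8.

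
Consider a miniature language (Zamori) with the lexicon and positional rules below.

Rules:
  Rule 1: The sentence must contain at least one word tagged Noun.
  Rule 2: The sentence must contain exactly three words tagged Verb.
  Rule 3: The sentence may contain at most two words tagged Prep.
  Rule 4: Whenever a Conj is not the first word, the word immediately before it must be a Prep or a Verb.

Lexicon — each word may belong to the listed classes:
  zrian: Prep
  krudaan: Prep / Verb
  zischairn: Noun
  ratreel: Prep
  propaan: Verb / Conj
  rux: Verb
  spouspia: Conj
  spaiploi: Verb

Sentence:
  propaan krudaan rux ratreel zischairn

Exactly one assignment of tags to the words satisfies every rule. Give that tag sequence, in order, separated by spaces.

Verb Verb Verb Prep Noun

Candidates per position — 1:propaan {Verb,Conj}; 2:krudaan {Prep,Verb}; 3:rux {Verb}; 4:ratreel {Prep}; 5:zischairn {Noun}.
If word 1 were Conj, no tagging could satisfy rule 2; so word 1 is Verb.
If word 2 were Prep, no tagging could satisfy rule 2; so word 2 is Verb.
The only consistent sequence is: Verb Verb Verb Prep Noun.
Checking: rule 1 ok; rule 2 ok; rule 3 ok; rule 4 ok.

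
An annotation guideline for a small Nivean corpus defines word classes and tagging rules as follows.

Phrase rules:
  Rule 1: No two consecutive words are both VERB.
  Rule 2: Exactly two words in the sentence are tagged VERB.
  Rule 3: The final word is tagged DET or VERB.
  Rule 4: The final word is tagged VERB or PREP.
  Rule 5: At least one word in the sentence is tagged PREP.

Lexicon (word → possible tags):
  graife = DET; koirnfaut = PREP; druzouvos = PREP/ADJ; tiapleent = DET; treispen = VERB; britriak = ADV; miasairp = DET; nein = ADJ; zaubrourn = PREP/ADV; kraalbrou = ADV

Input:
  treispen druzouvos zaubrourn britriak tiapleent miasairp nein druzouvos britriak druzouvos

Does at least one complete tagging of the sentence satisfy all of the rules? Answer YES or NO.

NO

Candidates per position — 1:treispen {VERB}; 2:druzouvos {PREP,ADJ}; 3:zaubrourn {PREP,ADV}; 4:britriak {ADV}; 5:tiapleent {DET}; 6:miasairp {DET}; 7:nein {ADJ}; 8:druzouvos {PREP,ADJ}; 9:britriak {ADV}; 10:druzouvos {PREP,ADJ}.
Rule 2 cannot be satisfied by any choice of tags from the lexicon.
So there is no consistent tagging.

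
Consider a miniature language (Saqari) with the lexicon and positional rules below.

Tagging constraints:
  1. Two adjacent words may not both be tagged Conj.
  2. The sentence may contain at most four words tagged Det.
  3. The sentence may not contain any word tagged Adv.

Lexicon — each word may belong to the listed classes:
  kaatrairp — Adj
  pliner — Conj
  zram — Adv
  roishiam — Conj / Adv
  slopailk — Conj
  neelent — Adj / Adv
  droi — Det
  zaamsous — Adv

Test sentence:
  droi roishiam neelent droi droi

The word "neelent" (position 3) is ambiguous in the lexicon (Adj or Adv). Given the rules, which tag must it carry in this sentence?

Adj

Candidates per position — 1:droi {Det}; 2:roishiam {Conj,Adv}; 3:neelent {Adj,Adv}; 4:droi {Det}; 5:droi {Det}.
Word 2 cannot be Adv — rule 3 would then fail for every completion. It is Conj.
Word 3 cannot be Adv — rule 3 would then fail for every completion. It is Adj.
So the tagging must be: Det Conj Adj Det Det.
Checking: rule 1 ok; rule 2 ok; rule 3 ok.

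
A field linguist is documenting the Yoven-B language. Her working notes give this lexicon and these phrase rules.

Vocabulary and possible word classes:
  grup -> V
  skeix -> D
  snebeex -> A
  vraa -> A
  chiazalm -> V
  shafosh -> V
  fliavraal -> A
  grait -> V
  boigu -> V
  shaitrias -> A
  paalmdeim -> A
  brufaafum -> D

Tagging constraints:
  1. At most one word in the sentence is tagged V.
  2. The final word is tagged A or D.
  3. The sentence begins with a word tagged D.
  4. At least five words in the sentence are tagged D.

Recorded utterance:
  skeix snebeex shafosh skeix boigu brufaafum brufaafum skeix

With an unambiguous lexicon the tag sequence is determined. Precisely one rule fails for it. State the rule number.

Fixed tagging: D A V D V D D D.
Applying the rules: R1 ✗, R2 ✓, R3 ✓, R4 ✓.
Only rule 1 fails.

1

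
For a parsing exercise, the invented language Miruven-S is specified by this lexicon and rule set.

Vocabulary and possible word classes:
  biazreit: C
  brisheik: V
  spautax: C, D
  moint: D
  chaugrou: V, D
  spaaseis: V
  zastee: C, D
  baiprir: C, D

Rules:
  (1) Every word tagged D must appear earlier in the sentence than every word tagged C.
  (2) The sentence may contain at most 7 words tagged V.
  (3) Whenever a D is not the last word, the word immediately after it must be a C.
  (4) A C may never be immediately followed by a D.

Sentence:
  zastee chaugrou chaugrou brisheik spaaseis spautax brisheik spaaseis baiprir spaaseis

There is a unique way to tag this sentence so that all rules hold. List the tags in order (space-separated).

C V V V V C V V C V

Candidates per position — 1:zastee {C,D}; 2:chaugrou {V,D}; 3:chaugrou {V,D}; 4:brisheik {V}; 5:spaaseis {V}; 6:spautax {C,D}; 7:brisheik {V}; 8:spaaseis {V}; 9:baiprir {C,D}; 10:spaaseis {V}.
If word 1 were D, no tagging could satisfy rule 3; so word 1 is C.
If word 2 were D, no tagging could satisfy rule 1; so word 2 is V.
If word 3 were D, no tagging could satisfy rule 1; so word 3 is V.
If word 6 were D, no tagging could satisfy rule 1; so word 6 is C.
If word 9 were D, no tagging could satisfy rule 1; so word 9 is C.
That leaves exactly one tagging: C V V V V C V V C V.
Rule-by-rule: rule 1 satisfied; rule 2 satisfied; rule 3 satisfied; rule 4 satisfied.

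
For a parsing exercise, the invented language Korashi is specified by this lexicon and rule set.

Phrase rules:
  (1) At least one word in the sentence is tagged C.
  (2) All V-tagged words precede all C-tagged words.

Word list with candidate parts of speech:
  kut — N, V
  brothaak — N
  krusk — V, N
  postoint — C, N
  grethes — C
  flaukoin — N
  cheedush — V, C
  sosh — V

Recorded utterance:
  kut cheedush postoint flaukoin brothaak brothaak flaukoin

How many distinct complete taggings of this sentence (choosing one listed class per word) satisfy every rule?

Candidates per position — 1:kut {N,V}; 2:cheedush {V,C}; 3:postoint {C,N}; 4:flaukoin {N}; 5:brothaak {N}; 6:brothaak {N}; 7:flaukoin {N}.
There are 8 candidate sequences in total.
Checking each against the rules leaves 6 sequences.
Count = 6.

6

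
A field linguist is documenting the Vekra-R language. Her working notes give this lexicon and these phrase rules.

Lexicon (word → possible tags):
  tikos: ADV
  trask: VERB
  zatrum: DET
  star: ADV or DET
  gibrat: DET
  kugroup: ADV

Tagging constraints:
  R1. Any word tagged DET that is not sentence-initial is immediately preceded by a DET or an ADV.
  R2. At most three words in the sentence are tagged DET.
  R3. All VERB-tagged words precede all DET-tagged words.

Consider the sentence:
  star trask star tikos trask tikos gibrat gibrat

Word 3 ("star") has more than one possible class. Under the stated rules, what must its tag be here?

Candidates per position — 1:star {ADV,DET}; 2:trask {VERB}; 3:star {ADV,DET}; 4:tikos {ADV}; 5:trask {VERB}; 6:tikos {ADV}; 7:gibrat {DET}; 8:gibrat {DET}.
Position 1: DET is ruled out by rule 3; that leaves ADV.
Position 3: DET is ruled out by rule 1; that leaves ADV.
So the tagging must be: ADV VERB ADV ADV VERB ADV DET DET.
Rule-by-rule: rule 1 satisfied; rule 2 satisfied; rule 3 satisfied.

ADV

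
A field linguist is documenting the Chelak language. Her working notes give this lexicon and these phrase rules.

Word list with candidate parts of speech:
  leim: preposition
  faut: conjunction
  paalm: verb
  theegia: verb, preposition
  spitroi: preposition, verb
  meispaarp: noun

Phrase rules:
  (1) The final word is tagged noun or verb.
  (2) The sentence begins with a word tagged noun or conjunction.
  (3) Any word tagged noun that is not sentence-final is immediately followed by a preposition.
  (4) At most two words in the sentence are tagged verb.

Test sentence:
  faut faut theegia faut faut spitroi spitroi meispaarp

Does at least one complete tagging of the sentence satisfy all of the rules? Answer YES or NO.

YES

Candidates per position — 1:faut {conjunction}; 2:faut {conjunction}; 3:theegia {verb,preposition}; 4:faut {conjunction}; 5:faut {conjunction}; 6:spitroi {preposition,verb}; 7:spitroi {preposition,verb}; 8:meispaarp {noun}.
One satisfying assignment: conjunction conjunction preposition conjunction conjunction verb verb noun.
Checking: rule 1 holds; rule 2 holds; rule 3 holds; rule 4 holds.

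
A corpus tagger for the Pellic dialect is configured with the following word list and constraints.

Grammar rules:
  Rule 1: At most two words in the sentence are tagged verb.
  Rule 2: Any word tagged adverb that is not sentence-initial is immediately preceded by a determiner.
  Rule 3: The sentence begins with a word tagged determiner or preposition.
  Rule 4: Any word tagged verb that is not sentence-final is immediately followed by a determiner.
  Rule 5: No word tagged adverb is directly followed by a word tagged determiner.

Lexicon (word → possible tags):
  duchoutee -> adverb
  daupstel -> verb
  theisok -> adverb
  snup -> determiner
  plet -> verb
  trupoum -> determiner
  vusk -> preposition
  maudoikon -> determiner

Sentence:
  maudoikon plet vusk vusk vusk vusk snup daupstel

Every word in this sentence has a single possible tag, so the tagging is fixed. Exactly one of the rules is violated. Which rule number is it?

4

Fixed tagging: determiner verb preposition preposition preposition preposition determiner verb.
Rule check: R1 ✓, R2 ✓, R3 ✓, R4 ✗, R5 ✓.
Only rule 4 fails.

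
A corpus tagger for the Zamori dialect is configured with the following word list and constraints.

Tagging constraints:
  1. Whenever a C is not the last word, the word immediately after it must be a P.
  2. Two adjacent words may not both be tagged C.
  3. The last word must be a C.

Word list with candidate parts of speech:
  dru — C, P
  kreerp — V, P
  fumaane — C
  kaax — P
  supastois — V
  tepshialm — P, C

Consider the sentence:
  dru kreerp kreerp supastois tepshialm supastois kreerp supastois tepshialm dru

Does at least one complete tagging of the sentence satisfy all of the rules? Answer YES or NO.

Candidates per position — 1:dru {C,P}; 2:kreerp {V,P}; 3:kreerp {V,P}; 4:supastois {V}; 5:tepshialm {P,C}; 6:supastois {V}; 7:kreerp {V,P}; 8:supastois {V}; 9:tepshialm {P,C}; 10:dru {C,P}.
One satisfying assignment: P V V V P V P V P C.
Rule-by-rule: rule 1 ✓; rule 2 ✓; rule 3 ✓.

YES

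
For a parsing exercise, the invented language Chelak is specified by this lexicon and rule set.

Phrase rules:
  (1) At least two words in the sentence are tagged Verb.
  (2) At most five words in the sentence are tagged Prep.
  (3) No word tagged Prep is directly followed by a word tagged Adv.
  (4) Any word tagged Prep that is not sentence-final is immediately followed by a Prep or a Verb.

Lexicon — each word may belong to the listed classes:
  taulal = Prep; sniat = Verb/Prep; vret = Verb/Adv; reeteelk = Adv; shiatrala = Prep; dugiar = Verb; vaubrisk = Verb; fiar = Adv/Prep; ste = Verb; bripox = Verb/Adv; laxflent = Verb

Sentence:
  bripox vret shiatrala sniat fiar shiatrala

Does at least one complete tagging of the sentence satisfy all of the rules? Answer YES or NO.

YES

Candidates per position — 1:bripox {Verb,Adv}; 2:vret {Verb,Adv}; 3:shiatrala {Prep}; 4:sniat {Verb,Prep}; 5:fiar {Adv,Prep}; 6:shiatrala {Prep}.
One satisfying assignment: Verb Adv Prep Verb Adv Prep.
Verifying each rule — rule 1 ✓; rule 2 ✓; rule 3 ✓; rule 4 ✓.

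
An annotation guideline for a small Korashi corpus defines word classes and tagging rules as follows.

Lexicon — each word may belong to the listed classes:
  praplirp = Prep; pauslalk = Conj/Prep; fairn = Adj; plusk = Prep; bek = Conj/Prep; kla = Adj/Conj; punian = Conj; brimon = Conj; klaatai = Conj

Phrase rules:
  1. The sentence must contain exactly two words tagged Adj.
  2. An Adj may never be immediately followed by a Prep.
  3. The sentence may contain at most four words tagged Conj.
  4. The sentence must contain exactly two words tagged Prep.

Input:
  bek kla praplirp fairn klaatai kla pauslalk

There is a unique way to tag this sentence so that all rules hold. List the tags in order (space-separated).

Prep Conj Prep Adj Conj Adj Conj

Candidates per position — 1:bek {Conj,Prep}; 2:kla {Adj,Conj}; 3:praplirp {Prep}; 4:fairn {Adj}; 5:klaatai {Conj}; 6:kla {Adj,Conj}; 7:pauslalk {Conj,Prep}.
Position 2: tagging it Adj would leave rule 2 unsatisfiable, so it must be Conj.
Position 6: tagging it Conj would leave rule 1 unsatisfiable, so it must be Adj.
Position 7: tagging it Prep would leave rule 2 unsatisfiable, so it must be Conj.
Position 1: tagging it Conj would leave rule 4 unsatisfiable, so it must be Prep.
So the tagging must be: Prep Conj Prep Adj Conj Adj Conj.
Check: rule 1 satisfied; rule 2 satisfied; rule 3 satisfied; rule 4 satisfied.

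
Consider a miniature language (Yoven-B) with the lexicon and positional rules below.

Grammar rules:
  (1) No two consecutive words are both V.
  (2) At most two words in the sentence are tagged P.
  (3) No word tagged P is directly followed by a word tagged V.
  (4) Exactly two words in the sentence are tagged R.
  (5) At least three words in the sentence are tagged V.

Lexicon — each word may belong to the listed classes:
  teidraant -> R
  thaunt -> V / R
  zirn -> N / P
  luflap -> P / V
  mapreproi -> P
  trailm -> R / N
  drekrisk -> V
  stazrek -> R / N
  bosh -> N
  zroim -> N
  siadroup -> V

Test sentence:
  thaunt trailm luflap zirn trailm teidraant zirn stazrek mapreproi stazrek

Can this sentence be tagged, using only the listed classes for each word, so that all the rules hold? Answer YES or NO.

NO

Candidates per position — 1:thaunt {V,R}; 2:trailm {R,N}; 3:luflap {P,V}; 4:zirn {N,P}; 5:trailm {R,N}; 6:teidraant {R}; 7:zirn {N,P}; 8:stazrek {R,N}; 9:mapreproi {P}; 10:stazrek {R,N}.
Rule 5 cannot be satisfied by any choice of tags from the lexicon.
So there is no consistent tagging.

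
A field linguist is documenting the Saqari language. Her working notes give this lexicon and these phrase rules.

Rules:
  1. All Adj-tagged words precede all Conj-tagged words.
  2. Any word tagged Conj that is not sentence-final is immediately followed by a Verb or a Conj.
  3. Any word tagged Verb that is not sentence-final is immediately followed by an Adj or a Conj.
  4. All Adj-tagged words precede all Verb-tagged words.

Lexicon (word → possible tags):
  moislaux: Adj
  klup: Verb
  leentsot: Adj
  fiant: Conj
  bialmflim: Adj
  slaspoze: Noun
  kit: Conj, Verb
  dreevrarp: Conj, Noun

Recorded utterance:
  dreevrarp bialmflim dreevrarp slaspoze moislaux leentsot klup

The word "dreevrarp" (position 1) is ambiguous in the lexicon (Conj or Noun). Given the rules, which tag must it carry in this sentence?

Noun

Candidates per position — 1:dreevrarp {Conj,Noun}; 2:bialmflim {Adj}; 3:dreevrarp {Conj,Noun}; 4:slaspoze {Noun}; 5:moislaux {Adj}; 6:leentsot {Adj}; 7:klup {Verb}.
Position 1: tagging it Conj would leave rule 1 unsatisfiable, so it must be Noun.
Position 3: tagging it Conj would leave rule 1 unsatisfiable, so it must be Noun.
That leaves exactly one tagging: Noun Adj Noun Noun Adj Adj Verb.
Check: rule 1 satisfied; rule 2 satisfied; rule 3 satisfied; rule 4 satisfied.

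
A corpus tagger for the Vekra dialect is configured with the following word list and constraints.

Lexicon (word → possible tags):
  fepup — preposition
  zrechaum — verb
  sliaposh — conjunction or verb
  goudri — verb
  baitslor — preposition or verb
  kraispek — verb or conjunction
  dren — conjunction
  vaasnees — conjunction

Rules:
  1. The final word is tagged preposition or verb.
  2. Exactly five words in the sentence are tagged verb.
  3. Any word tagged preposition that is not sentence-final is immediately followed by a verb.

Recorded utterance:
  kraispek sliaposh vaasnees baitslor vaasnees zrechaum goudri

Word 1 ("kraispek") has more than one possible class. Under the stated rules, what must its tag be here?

Candidates per position — 1:kraispek {verb,conjunction}; 2:sliaposh {conjunction,verb}; 3:vaasnees {conjunction}; 4:baitslor {preposition,verb}; 5:vaasnees {conjunction}; 6:zrechaum {verb}; 7:goudri {verb}.
Word 1 cannot be conjunction — rule 2 would then fail for every completion. It is verb.
Word 2 cannot be conjunction — rule 2 would then fail for every completion. It is verb.
Word 4 cannot be preposition — rule 2 would then fail for every completion. It is verb.
The only consistent sequence is: verb verb conjunction verb conjunction verb verb.
Rule-by-rule: rule 1 satisfied; rule 2 satisfied; rule 3 satisfied.

verb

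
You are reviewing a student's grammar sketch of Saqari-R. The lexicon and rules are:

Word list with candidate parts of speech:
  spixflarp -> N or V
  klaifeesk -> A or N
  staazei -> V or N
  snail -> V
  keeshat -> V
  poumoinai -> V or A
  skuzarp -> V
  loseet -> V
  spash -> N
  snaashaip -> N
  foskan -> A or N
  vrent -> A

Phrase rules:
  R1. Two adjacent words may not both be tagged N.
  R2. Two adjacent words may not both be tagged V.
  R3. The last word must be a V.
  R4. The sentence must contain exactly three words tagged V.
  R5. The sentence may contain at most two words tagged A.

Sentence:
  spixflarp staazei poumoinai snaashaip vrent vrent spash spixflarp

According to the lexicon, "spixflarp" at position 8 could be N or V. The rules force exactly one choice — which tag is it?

Candidates per position — 1:spixflarp {N,V}; 2:staazei {V,N}; 3:poumoinai {V,A}; 4:snaashaip {N}; 5:vrent {A}; 6:vrent {A}; 7:spash {N}; 8:spixflarp {N,V}.
Word 3 cannot be A — rule 5 would then fail for every completion. It is V.
Word 8 cannot be N — rule 1 would then fail for every completion. It is V.
Word 2 cannot be V — rule 2 would then fail for every completion. It is N.
Word 1 cannot be N — rule 1 would then fail for every completion. It is V.
The unique satisfying tagging is: V N V N A A N V.
Checking: rule 1 holds; rule 2 holds; rule 3 holds; rule 4 holds; rule 5 holds.

V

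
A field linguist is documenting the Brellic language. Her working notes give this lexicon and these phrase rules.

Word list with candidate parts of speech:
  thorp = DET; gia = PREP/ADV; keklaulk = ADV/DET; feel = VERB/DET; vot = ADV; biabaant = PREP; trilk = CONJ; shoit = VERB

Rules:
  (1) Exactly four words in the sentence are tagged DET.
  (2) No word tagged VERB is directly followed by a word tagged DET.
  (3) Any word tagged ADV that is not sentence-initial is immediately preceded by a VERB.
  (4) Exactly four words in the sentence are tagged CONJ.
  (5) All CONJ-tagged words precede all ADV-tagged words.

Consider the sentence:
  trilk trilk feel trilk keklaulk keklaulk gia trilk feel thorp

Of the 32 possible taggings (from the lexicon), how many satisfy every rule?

Candidates per position — 1:trilk {CONJ}; 2:trilk {CONJ}; 3:feel {VERB,DET}; 4:trilk {CONJ}; 5:keklaulk {ADV,DET}; 6:keklaulk {ADV,DET}; 7:gia {PREP,ADV}; 8:trilk {CONJ}; 9:feel {VERB,DET}; 10:thorp {DET}.
There are 32 candidate sequences in total.
The sequences that satisfy every rule: CONJ CONJ VERB CONJ DET DET PREP CONJ DET DET.
Count = 1.

1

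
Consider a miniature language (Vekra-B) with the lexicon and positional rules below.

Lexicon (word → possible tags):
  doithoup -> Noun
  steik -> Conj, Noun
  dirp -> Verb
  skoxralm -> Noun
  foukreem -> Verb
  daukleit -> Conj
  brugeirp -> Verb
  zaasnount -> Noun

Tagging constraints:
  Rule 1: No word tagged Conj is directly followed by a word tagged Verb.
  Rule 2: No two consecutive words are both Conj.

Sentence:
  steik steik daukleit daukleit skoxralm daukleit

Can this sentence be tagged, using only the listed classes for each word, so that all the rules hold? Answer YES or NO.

NO

Candidates per position — 1:steik {Conj,Noun}; 2:steik {Conj,Noun}; 3:daukleit {Conj}; 4:daukleit {Conj}; 5:skoxralm {Noun}; 6:daukleit {Conj}.
Rule 2 cannot be satisfied by any choice of tags from the lexicon.
So there is no consistent tagging.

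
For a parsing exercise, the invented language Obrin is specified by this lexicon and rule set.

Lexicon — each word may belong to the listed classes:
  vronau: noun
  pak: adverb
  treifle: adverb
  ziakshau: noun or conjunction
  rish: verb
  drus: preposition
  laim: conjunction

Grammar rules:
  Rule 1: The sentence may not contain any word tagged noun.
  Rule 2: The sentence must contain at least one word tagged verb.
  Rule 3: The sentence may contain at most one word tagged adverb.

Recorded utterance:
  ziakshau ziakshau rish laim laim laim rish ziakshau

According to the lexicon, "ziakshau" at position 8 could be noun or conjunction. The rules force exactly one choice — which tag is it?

Candidates per position — 1:ziakshau {noun,conjunction}; 2:ziakshau {noun,conjunction}; 3:rish {verb}; 4:laim {conjunction}; 5:laim {conjunction}; 6:laim {conjunction}; 7:rish {verb}; 8:ziakshau {noun,conjunction}.
Position 1: noun is ruled out by rule 1; that leaves conjunction.
Position 2: noun is ruled out by rule 1; that leaves conjunction.
Position 8: noun is ruled out by rule 1; that leaves conjunction.
The only consistent sequence is: conjunction conjunction verb conjunction conjunction conjunction verb conjunction.
Verifying each rule — rule 1 ✓; rule 2 ✓; rule 3 ✓.

conjunction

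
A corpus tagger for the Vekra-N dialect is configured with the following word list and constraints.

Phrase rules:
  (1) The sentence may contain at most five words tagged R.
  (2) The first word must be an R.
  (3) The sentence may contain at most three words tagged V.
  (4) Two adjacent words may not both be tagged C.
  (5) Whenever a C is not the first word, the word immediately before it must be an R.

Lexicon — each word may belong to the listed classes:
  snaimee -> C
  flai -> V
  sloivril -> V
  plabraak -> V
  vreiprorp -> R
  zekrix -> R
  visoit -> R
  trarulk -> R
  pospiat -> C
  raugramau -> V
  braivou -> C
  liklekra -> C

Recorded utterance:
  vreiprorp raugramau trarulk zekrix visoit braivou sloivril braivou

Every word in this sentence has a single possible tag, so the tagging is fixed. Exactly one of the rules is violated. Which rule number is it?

5

Fixed tagging: R V R R R C V C.
Rule check: R1 ok, R2 ok, R3 ok, R4 ok, R5 fails.
Only rule 5 fails.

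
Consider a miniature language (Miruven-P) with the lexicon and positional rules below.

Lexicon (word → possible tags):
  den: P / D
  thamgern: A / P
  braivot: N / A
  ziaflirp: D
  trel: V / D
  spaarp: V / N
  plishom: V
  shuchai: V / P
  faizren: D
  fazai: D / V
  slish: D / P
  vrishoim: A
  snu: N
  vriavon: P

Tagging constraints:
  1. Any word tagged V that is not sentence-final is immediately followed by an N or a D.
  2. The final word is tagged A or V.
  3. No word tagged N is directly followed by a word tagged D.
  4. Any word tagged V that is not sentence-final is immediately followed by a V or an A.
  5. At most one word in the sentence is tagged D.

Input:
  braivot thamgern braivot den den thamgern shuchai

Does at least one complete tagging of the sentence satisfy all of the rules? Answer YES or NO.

YES

Candidates per position — 1:braivot {N,A}; 2:thamgern {A,P}; 3:braivot {N,A}; 4:den {P,D}; 5:den {P,D}; 6:thamgern {A,P}; 7:shuchai {V,P}.
One satisfying assignment: N P A P P A V.
Verifying each rule — rule 1 ok; rule 2 ok; rule 3 ok; rule 4 ok; rule 5 ok.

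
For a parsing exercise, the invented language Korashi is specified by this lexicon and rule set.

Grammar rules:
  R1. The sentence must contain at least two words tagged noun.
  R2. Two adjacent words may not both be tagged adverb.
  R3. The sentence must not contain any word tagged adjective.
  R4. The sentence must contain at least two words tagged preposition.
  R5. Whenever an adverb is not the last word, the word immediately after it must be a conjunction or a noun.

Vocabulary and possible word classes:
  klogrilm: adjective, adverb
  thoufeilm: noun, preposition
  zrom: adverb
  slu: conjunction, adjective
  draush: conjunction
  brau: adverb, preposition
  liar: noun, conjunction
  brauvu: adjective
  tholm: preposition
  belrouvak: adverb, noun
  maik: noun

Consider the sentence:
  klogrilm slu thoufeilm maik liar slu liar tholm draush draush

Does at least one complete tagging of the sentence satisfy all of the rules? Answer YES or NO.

Candidates per position — 1:klogrilm {adjective,adverb}; 2:slu {conjunction,adjective}; 3:thoufeilm {noun,preposition}; 4:maik {noun}; 5:liar {noun,conjunction}; 6:slu {conjunction,adjective}; 7:liar {noun,conjunction}; 8:tholm {preposition}; 9:draush {conjunction}; 10:draush {conjunction}.
One satisfying assignment: adverb conjunction preposition noun noun conjunction conjunction preposition conjunction conjunction.
Checking: rule 1 ok; rule 2 ok; rule 3 ok; rule 4 ok; rule 5 ok.

YES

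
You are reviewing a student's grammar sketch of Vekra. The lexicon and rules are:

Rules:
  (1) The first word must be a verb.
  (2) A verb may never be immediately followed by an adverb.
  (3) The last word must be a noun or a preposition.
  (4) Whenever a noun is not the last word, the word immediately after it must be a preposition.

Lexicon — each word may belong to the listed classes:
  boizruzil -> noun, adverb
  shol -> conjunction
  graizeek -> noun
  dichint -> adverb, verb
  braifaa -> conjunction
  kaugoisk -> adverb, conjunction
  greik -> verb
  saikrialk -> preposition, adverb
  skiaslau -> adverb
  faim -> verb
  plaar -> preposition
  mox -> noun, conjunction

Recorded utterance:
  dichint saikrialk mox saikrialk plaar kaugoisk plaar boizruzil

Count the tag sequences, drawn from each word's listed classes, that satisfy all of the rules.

Candidates per position — 1:dichint {adverb,verb}; 2:saikrialk {preposition,adverb}; 3:mox {noun,conjunction}; 4:saikrialk {preposition,adverb}; 5:plaar {preposition}; 6:kaugoisk {adverb,conjunction}; 7:plaar {preposition}; 8:boizruzil {noun,adverb}.
There are 64 candidate sequences in total.
Checking each against the rules leaves 6 sequences.
Count = 6.

6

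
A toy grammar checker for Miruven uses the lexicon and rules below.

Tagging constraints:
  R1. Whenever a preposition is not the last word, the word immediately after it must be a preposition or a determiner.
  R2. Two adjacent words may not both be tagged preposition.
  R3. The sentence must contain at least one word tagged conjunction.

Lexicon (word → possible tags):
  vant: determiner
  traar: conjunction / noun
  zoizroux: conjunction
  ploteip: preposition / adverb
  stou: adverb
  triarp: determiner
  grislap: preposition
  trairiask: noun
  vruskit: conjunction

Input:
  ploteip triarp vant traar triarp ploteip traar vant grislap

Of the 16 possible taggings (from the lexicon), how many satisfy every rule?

Candidates per position — 1:ploteip {preposition,adverb}; 2:triarp {determiner}; 3:vant {determiner}; 4:traar {conjunction,noun}; 5:triarp {determiner}; 6:ploteip {preposition,adverb}; 7:traar {conjunction,noun}; 8:vant {determiner}; 9:grislap {preposition}.
There are 16 candidate sequences in total.
Checking each against the rules leaves 6 sequences.
Count = 6.

6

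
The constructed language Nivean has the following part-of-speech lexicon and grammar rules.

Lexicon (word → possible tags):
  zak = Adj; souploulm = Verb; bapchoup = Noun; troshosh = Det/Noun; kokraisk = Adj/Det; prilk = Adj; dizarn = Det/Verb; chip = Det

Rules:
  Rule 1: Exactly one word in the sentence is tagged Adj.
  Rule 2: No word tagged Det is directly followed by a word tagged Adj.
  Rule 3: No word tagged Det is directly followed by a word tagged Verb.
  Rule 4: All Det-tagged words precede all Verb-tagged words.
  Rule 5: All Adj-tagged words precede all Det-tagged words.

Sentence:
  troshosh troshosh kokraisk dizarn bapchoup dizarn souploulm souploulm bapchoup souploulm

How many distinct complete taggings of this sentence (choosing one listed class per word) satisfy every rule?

Candidates per position — 1:troshosh {Det,Noun}; 2:troshosh {Det,Noun}; 3:kokraisk {Adj,Det}; 4:dizarn {Det,Verb}; 5:bapchoup {Noun}; 6:dizarn {Det,Verb}; 7:souploulm {Verb}; 8:souploulm {Verb}; 9:bapchoup {Noun}; 10:souploulm {Verb}.
There are 32 candidate sequences in total.
The sequences that satisfy every rule: Noun Noun Adj Det Noun Verb Verb Verb Noun Verb; Noun Noun Adj Verb Noun Verb Verb Verb Noun Verb.
Count = 2.

2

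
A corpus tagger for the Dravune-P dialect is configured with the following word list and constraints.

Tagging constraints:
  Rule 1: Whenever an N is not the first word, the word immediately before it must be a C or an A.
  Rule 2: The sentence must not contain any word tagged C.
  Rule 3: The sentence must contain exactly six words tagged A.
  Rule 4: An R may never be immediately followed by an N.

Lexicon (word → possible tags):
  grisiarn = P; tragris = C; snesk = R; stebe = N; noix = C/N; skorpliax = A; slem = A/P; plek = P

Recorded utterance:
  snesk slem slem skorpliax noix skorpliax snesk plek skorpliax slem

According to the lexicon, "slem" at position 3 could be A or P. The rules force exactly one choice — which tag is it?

Candidates per position — 1:snesk {R}; 2:slem {A,P}; 3:slem {A,P}; 4:skorpliax {A}; 5:noix {C,N}; 6:skorpliax {A}; 7:snesk {R}; 8:plek {P}; 9:skorpliax {A}; 10:slem {A,P}.
Word 2 cannot be P — rule 3 would then fail for every completion. It is A.
Word 3 cannot be P — rule 3 would then fail for every completion. It is A.
Word 5 cannot be C — rule 2 would then fail for every completion. It is N.
Word 10 cannot be P — rule 3 would then fail for every completion. It is A.
That leaves exactly one tagging: R A A A N A R P A A.
Verifying each rule — rule 1 ✓; rule 2 ✓; rule 3 ✓; rule 4 ✓.

A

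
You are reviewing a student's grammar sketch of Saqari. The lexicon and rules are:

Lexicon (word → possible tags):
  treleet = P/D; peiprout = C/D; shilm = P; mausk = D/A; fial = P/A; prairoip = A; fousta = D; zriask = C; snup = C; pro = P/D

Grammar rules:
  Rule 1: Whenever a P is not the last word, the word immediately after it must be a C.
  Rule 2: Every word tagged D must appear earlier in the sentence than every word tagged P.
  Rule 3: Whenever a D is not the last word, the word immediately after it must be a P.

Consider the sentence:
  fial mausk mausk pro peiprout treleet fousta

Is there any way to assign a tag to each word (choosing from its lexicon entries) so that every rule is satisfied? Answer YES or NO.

NO

Candidates per position — 1:fial {P,A}; 2:mausk {D,A}; 3:mausk {D,A}; 4:pro {P,D}; 5:peiprout {C,D}; 6:treleet {P,D}; 7:fousta {D}.
Every candidate sequence violates at least one rule; no consistent tagging exists.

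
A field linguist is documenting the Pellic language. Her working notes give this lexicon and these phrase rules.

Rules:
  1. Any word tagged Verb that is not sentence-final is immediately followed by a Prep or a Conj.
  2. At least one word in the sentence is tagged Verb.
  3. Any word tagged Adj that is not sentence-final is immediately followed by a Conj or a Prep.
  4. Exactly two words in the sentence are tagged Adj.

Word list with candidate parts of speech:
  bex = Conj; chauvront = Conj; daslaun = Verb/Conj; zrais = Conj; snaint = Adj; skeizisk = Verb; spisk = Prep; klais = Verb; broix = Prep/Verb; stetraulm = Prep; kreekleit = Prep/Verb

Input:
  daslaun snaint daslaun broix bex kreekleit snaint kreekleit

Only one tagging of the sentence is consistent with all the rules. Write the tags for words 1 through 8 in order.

Candidates per position — 1:daslaun {Verb,Conj}; 2:snaint {Adj}; 3:daslaun {Verb,Conj}; 4:broix {Prep,Verb}; 5:bex {Conj}; 6:kreekleit {Prep,Verb}; 7:snaint {Adj}; 8:kreekleit {Prep,Verb}.
Position 1: Verb is ruled out by rule 1; that leaves Conj.
Position 3: Verb is ruled out by rule 3; that leaves Conj.
Position 6: Verb is ruled out by rule 1; that leaves Prep.
Position 8: Verb is ruled out by rule 3; that leaves Prep.
Position 4: Prep is ruled out by rule 2; that leaves Verb.
That leaves exactly one tagging: Conj Adj Conj Verb Conj Prep Adj Prep.
Checking: rule 1 ok; rule 2 ok; rule 3 ok; rule 4 ok.

Conj Adj Conj Verb Conj Prep Adj Prep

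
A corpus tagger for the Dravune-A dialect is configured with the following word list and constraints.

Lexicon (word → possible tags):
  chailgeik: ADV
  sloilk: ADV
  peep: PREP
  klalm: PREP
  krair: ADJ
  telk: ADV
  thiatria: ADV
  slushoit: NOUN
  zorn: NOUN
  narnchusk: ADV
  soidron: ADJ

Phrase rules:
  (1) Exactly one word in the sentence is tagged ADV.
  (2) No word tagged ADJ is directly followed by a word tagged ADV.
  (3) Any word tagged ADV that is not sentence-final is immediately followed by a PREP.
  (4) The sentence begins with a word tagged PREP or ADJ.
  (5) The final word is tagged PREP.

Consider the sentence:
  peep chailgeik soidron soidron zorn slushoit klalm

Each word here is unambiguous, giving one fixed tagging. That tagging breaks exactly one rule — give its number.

3

Fixed tagging: PREP ADV ADJ ADJ NOUN NOUN PREP.
Applying the rules: R1 ok, R2 ok, R3 fails, R4 ok, R5 ok.
Only rule 3 fails.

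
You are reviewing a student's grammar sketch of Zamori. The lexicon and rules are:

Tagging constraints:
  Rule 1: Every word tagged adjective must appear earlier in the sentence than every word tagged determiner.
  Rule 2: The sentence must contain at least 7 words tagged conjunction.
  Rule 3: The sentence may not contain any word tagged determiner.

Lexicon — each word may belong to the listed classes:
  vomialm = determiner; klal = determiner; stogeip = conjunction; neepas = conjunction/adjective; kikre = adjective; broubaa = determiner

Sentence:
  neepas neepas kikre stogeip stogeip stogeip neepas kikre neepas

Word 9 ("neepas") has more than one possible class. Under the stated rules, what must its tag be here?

conjunction

Candidates per position — 1:neepas {conjunction,adjective}; 2:neepas {conjunction,adjective}; 3:kikre {adjective}; 4:stogeip {conjunction}; 5:stogeip {conjunction}; 6:stogeip {conjunction}; 7:neepas {conjunction,adjective}; 8:kikre {adjective}; 9:neepas {conjunction,adjective}.
At position 1, choosing adjective makes rule 2 impossible to satisfy; hence conjunction.
At position 2, choosing adjective makes rule 2 impossible to satisfy; hence conjunction.
At position 7, choosing adjective makes rule 2 impossible to satisfy; hence conjunction.
At position 9, choosing adjective makes rule 2 impossible to satisfy; hence conjunction.
The unique satisfying tagging is: conjunction conjunction adjective conjunction conjunction conjunction conjunction adjective conjunction.
Checking: rule 1 ✓; rule 2 ✓; rule 3 ✓.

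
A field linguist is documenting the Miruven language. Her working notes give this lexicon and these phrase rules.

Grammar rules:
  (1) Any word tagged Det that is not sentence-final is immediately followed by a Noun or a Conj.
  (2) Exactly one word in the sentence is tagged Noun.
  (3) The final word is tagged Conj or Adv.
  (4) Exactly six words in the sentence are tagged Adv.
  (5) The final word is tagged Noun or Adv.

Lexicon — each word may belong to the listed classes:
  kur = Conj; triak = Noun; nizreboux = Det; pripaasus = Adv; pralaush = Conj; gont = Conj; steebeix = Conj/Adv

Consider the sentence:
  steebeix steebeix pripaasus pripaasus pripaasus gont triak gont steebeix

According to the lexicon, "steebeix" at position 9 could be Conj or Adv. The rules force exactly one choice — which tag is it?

Candidates per position — 1:steebeix {Conj,Adv}; 2:steebeix {Conj,Adv}; 3:pripaasus {Adv}; 4:pripaasus {Adv}; 5:pripaasus {Adv}; 6:gont {Conj}; 7:triak {Noun}; 8:gont {Conj}; 9:steebeix {Conj,Adv}.
Position 1: Conj is ruled out by rule 4; that leaves Adv.
Position 2: Conj is ruled out by rule 4; that leaves Adv.
Position 9: Conj is ruled out by rule 4; that leaves Adv.
That leaves exactly one tagging: Adv Adv Adv Adv Adv Conj Noun Conj Adv.
Checking: rule 1 satisfied; rule 2 satisfied; rule 3 satisfied; rule 4 satisfied; rule 5 satisfied.

Adv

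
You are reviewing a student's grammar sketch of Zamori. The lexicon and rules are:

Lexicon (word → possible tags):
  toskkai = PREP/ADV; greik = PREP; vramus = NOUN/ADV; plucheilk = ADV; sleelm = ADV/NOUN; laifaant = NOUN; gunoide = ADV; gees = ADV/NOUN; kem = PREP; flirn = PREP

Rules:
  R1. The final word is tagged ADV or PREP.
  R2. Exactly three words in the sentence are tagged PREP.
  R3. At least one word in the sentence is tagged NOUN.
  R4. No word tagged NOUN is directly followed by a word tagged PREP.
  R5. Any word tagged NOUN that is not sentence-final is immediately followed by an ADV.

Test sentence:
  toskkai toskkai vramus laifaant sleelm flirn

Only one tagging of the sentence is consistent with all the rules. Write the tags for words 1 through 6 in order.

Candidates per position — 1:toskkai {PREP,ADV}; 2:toskkai {PREP,ADV}; 3:vramus {NOUN,ADV}; 4:laifaant {NOUN}; 5:sleelm {ADV,NOUN}; 6:flirn {PREP}.
Position 1: tagging it ADV would leave rule 2 unsatisfiable, so it must be PREP.
Position 2: tagging it ADV would leave rule 2 unsatisfiable, so it must be PREP.
Position 3: tagging it NOUN would leave rule 5 unsatisfiable, so it must be ADV.
Position 5: tagging it NOUN would leave rule 4 unsatisfiable, so it must be ADV.
The only consistent sequence is: PREP PREP ADV NOUN ADV PREP.
Rule-by-rule: rule 1 ok; rule 2 ok; rule 3 ok; rule 4 ok; rule 5 ok.

PREP PREP ADV NOUN ADV PREP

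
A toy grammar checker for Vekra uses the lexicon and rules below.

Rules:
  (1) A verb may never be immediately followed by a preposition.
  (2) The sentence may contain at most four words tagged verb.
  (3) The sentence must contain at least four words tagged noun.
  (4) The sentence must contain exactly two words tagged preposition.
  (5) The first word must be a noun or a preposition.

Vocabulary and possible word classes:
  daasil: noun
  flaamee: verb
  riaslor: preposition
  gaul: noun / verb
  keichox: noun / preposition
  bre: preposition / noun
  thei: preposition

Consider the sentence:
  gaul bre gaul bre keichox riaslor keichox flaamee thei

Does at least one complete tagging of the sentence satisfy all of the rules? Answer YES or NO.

NO

Candidates per position — 1:gaul {noun,verb}; 2:bre {preposition,noun}; 3:gaul {noun,verb}; 4:bre {preposition,noun}; 5:keichox {noun,preposition}; 6:riaslor {preposition}; 7:keichox {noun,preposition}; 8:flaamee {verb}; 9:thei {preposition}.
Rule 1 cannot be satisfied by any choice of tags from the lexicon.
So there is no consistent tagging.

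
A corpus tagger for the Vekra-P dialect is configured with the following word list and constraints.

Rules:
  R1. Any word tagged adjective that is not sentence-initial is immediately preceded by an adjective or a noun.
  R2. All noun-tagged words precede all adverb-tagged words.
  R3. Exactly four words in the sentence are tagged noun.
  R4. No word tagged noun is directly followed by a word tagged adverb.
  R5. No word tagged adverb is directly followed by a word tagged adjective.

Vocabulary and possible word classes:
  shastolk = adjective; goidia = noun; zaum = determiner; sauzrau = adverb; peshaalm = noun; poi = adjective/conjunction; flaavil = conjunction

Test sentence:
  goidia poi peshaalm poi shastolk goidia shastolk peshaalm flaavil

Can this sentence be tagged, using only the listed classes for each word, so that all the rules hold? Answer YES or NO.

Candidates per position — 1:goidia {noun}; 2:poi {adjective,conjunction}; 3:peshaalm {noun}; 4:poi {adjective,conjunction}; 5:shastolk {adjective}; 6:goidia {noun}; 7:shastolk {adjective}; 8:peshaalm {noun}; 9:flaavil {conjunction}.
One satisfying assignment: noun conjunction noun adjective adjective noun adjective noun conjunction.
Check: rule 1 holds; rule 2 holds; rule 3 holds; rule 4 holds; rule 5 holds.

YES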